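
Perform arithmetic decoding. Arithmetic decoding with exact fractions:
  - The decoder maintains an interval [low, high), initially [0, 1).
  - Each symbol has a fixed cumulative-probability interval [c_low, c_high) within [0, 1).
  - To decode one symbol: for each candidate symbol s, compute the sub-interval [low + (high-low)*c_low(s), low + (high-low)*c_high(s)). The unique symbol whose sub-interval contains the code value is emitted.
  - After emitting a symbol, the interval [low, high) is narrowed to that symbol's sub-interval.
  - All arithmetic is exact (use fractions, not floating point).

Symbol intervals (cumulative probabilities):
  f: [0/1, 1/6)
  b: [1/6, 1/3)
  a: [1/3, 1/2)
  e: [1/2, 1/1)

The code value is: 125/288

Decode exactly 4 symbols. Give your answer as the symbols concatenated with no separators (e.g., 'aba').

Step 1: interval [0/1, 1/1), width = 1/1 - 0/1 = 1/1
  'f': [0/1 + 1/1*0/1, 0/1 + 1/1*1/6) = [0/1, 1/6)
  'b': [0/1 + 1/1*1/6, 0/1 + 1/1*1/3) = [1/6, 1/3)
  'a': [0/1 + 1/1*1/3, 0/1 + 1/1*1/2) = [1/3, 1/2) <- contains code 125/288
  'e': [0/1 + 1/1*1/2, 0/1 + 1/1*1/1) = [1/2, 1/1)
  emit 'a', narrow to [1/3, 1/2)
Step 2: interval [1/3, 1/2), width = 1/2 - 1/3 = 1/6
  'f': [1/3 + 1/6*0/1, 1/3 + 1/6*1/6) = [1/3, 13/36)
  'b': [1/3 + 1/6*1/6, 1/3 + 1/6*1/3) = [13/36, 7/18)
  'a': [1/3 + 1/6*1/3, 1/3 + 1/6*1/2) = [7/18, 5/12)
  'e': [1/3 + 1/6*1/2, 1/3 + 1/6*1/1) = [5/12, 1/2) <- contains code 125/288
  emit 'e', narrow to [5/12, 1/2)
Step 3: interval [5/12, 1/2), width = 1/2 - 5/12 = 1/12
  'f': [5/12 + 1/12*0/1, 5/12 + 1/12*1/6) = [5/12, 31/72)
  'b': [5/12 + 1/12*1/6, 5/12 + 1/12*1/3) = [31/72, 4/9) <- contains code 125/288
  'a': [5/12 + 1/12*1/3, 5/12 + 1/12*1/2) = [4/9, 11/24)
  'e': [5/12 + 1/12*1/2, 5/12 + 1/12*1/1) = [11/24, 1/2)
  emit 'b', narrow to [31/72, 4/9)
Step 4: interval [31/72, 4/9), width = 4/9 - 31/72 = 1/72
  'f': [31/72 + 1/72*0/1, 31/72 + 1/72*1/6) = [31/72, 187/432)
  'b': [31/72 + 1/72*1/6, 31/72 + 1/72*1/3) = [187/432, 47/108) <- contains code 125/288
  'a': [31/72 + 1/72*1/3, 31/72 + 1/72*1/2) = [47/108, 7/16)
  'e': [31/72 + 1/72*1/2, 31/72 + 1/72*1/1) = [7/16, 4/9)
  emit 'b', narrow to [187/432, 47/108)

Answer: aebb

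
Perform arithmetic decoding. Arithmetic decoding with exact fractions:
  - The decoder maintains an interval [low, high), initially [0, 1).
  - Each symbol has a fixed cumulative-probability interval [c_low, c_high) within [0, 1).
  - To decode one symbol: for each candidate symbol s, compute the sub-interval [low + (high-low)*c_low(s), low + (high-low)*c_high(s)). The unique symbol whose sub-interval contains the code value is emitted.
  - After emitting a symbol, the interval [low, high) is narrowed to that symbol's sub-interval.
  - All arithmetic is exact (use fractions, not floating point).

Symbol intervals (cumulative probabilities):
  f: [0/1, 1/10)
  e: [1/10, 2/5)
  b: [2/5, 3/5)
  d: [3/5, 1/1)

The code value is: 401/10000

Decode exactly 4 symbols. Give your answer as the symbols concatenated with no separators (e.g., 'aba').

Answer: fbff

Derivation:
Step 1: interval [0/1, 1/1), width = 1/1 - 0/1 = 1/1
  'f': [0/1 + 1/1*0/1, 0/1 + 1/1*1/10) = [0/1, 1/10) <- contains code 401/10000
  'e': [0/1 + 1/1*1/10, 0/1 + 1/1*2/5) = [1/10, 2/5)
  'b': [0/1 + 1/1*2/5, 0/1 + 1/1*3/5) = [2/5, 3/5)
  'd': [0/1 + 1/1*3/5, 0/1 + 1/1*1/1) = [3/5, 1/1)
  emit 'f', narrow to [0/1, 1/10)
Step 2: interval [0/1, 1/10), width = 1/10 - 0/1 = 1/10
  'f': [0/1 + 1/10*0/1, 0/1 + 1/10*1/10) = [0/1, 1/100)
  'e': [0/1 + 1/10*1/10, 0/1 + 1/10*2/5) = [1/100, 1/25)
  'b': [0/1 + 1/10*2/5, 0/1 + 1/10*3/5) = [1/25, 3/50) <- contains code 401/10000
  'd': [0/1 + 1/10*3/5, 0/1 + 1/10*1/1) = [3/50, 1/10)
  emit 'b', narrow to [1/25, 3/50)
Step 3: interval [1/25, 3/50), width = 3/50 - 1/25 = 1/50
  'f': [1/25 + 1/50*0/1, 1/25 + 1/50*1/10) = [1/25, 21/500) <- contains code 401/10000
  'e': [1/25 + 1/50*1/10, 1/25 + 1/50*2/5) = [21/500, 6/125)
  'b': [1/25 + 1/50*2/5, 1/25 + 1/50*3/5) = [6/125, 13/250)
  'd': [1/25 + 1/50*3/5, 1/25 + 1/50*1/1) = [13/250, 3/50)
  emit 'f', narrow to [1/25, 21/500)
Step 4: interval [1/25, 21/500), width = 21/500 - 1/25 = 1/500
  'f': [1/25 + 1/500*0/1, 1/25 + 1/500*1/10) = [1/25, 201/5000) <- contains code 401/10000
  'e': [1/25 + 1/500*1/10, 1/25 + 1/500*2/5) = [201/5000, 51/1250)
  'b': [1/25 + 1/500*2/5, 1/25 + 1/500*3/5) = [51/1250, 103/2500)
  'd': [1/25 + 1/500*3/5, 1/25 + 1/500*1/1) = [103/2500, 21/500)
  emit 'f', narrow to [1/25, 201/5000)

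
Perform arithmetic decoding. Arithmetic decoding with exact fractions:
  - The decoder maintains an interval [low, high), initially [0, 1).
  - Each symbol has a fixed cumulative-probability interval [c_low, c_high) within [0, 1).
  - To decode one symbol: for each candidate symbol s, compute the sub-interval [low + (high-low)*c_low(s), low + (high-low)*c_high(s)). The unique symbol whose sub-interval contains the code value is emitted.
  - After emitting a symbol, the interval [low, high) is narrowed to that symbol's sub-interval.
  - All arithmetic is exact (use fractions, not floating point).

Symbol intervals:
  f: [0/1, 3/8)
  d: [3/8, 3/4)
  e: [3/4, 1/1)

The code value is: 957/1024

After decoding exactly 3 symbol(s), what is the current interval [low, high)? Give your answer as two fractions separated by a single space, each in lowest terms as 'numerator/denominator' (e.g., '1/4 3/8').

Step 1: interval [0/1, 1/1), width = 1/1 - 0/1 = 1/1
  'f': [0/1 + 1/1*0/1, 0/1 + 1/1*3/8) = [0/1, 3/8)
  'd': [0/1 + 1/1*3/8, 0/1 + 1/1*3/4) = [3/8, 3/4)
  'e': [0/1 + 1/1*3/4, 0/1 + 1/1*1/1) = [3/4, 1/1) <- contains code 957/1024
  emit 'e', narrow to [3/4, 1/1)
Step 2: interval [3/4, 1/1), width = 1/1 - 3/4 = 1/4
  'f': [3/4 + 1/4*0/1, 3/4 + 1/4*3/8) = [3/4, 27/32)
  'd': [3/4 + 1/4*3/8, 3/4 + 1/4*3/4) = [27/32, 15/16) <- contains code 957/1024
  'e': [3/4 + 1/4*3/4, 3/4 + 1/4*1/1) = [15/16, 1/1)
  emit 'd', narrow to [27/32, 15/16)
Step 3: interval [27/32, 15/16), width = 15/16 - 27/32 = 3/32
  'f': [27/32 + 3/32*0/1, 27/32 + 3/32*3/8) = [27/32, 225/256)
  'd': [27/32 + 3/32*3/8, 27/32 + 3/32*3/4) = [225/256, 117/128)
  'e': [27/32 + 3/32*3/4, 27/32 + 3/32*1/1) = [117/128, 15/16) <- contains code 957/1024
  emit 'e', narrow to [117/128, 15/16)

Answer: 117/128 15/16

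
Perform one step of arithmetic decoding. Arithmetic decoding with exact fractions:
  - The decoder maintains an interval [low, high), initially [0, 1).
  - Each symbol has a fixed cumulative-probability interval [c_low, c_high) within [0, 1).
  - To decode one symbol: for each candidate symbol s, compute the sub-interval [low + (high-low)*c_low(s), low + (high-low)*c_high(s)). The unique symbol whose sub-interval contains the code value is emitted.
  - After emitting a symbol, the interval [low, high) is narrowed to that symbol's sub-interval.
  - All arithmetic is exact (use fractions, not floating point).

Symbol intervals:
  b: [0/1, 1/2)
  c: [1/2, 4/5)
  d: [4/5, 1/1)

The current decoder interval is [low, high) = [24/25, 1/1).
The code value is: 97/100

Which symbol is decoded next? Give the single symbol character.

Interval width = high − low = 1/1 − 24/25 = 1/25
Scaled code = (code − low) / width = (97/100 − 24/25) / 1/25 = 1/4
  b: [0/1, 1/2) ← scaled code falls here ✓
  c: [1/2, 4/5) 
  d: [4/5, 1/1) 

Answer: b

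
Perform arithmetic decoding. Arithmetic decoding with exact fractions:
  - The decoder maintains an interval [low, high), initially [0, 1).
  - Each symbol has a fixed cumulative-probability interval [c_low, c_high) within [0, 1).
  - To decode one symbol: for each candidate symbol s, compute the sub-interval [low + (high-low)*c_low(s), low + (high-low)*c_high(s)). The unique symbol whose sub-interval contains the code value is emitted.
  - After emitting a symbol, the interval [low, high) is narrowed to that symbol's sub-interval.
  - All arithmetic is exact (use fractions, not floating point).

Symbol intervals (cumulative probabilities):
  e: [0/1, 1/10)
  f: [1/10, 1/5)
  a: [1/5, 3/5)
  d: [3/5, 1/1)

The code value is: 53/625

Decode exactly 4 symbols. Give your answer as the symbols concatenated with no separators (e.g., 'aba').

Step 1: interval [0/1, 1/1), width = 1/1 - 0/1 = 1/1
  'e': [0/1 + 1/1*0/1, 0/1 + 1/1*1/10) = [0/1, 1/10) <- contains code 53/625
  'f': [0/1 + 1/1*1/10, 0/1 + 1/1*1/5) = [1/10, 1/5)
  'a': [0/1 + 1/1*1/5, 0/1 + 1/1*3/5) = [1/5, 3/5)
  'd': [0/1 + 1/1*3/5, 0/1 + 1/1*1/1) = [3/5, 1/1)
  emit 'e', narrow to [0/1, 1/10)
Step 2: interval [0/1, 1/10), width = 1/10 - 0/1 = 1/10
  'e': [0/1 + 1/10*0/1, 0/1 + 1/10*1/10) = [0/1, 1/100)
  'f': [0/1 + 1/10*1/10, 0/1 + 1/10*1/5) = [1/100, 1/50)
  'a': [0/1 + 1/10*1/5, 0/1 + 1/10*3/5) = [1/50, 3/50)
  'd': [0/1 + 1/10*3/5, 0/1 + 1/10*1/1) = [3/50, 1/10) <- contains code 53/625
  emit 'd', narrow to [3/50, 1/10)
Step 3: interval [3/50, 1/10), width = 1/10 - 3/50 = 1/25
  'e': [3/50 + 1/25*0/1, 3/50 + 1/25*1/10) = [3/50, 8/125)
  'f': [3/50 + 1/25*1/10, 3/50 + 1/25*1/5) = [8/125, 17/250)
  'a': [3/50 + 1/25*1/5, 3/50 + 1/25*3/5) = [17/250, 21/250)
  'd': [3/50 + 1/25*3/5, 3/50 + 1/25*1/1) = [21/250, 1/10) <- contains code 53/625
  emit 'd', narrow to [21/250, 1/10)
Step 4: interval [21/250, 1/10), width = 1/10 - 21/250 = 2/125
  'e': [21/250 + 2/125*0/1, 21/250 + 2/125*1/10) = [21/250, 107/1250) <- contains code 53/625
  'f': [21/250 + 2/125*1/10, 21/250 + 2/125*1/5) = [107/1250, 109/1250)
  'a': [21/250 + 2/125*1/5, 21/250 + 2/125*3/5) = [109/1250, 117/1250)
  'd': [21/250 + 2/125*3/5, 21/250 + 2/125*1/1) = [117/1250, 1/10)
  emit 'e', narrow to [21/250, 107/1250)

Answer: edde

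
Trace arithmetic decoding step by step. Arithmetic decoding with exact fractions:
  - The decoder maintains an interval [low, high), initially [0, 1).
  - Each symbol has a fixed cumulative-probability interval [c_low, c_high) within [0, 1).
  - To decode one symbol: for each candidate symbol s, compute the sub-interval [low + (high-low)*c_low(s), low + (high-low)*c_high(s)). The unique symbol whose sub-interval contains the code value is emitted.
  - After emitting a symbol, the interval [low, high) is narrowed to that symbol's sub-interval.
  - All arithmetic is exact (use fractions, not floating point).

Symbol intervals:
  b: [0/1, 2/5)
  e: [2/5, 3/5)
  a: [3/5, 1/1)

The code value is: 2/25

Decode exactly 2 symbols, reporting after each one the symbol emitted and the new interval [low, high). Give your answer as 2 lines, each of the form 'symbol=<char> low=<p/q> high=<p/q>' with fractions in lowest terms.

Step 1: interval [0/1, 1/1), width = 1/1 - 0/1 = 1/1
  'b': [0/1 + 1/1*0/1, 0/1 + 1/1*2/5) = [0/1, 2/5) <- contains code 2/25
  'e': [0/1 + 1/1*2/5, 0/1 + 1/1*3/5) = [2/5, 3/5)
  'a': [0/1 + 1/1*3/5, 0/1 + 1/1*1/1) = [3/5, 1/1)
  emit 'b', narrow to [0/1, 2/5)
Step 2: interval [0/1, 2/5), width = 2/5 - 0/1 = 2/5
  'b': [0/1 + 2/5*0/1, 0/1 + 2/5*2/5) = [0/1, 4/25) <- contains code 2/25
  'e': [0/1 + 2/5*2/5, 0/1 + 2/5*3/5) = [4/25, 6/25)
  'a': [0/1 + 2/5*3/5, 0/1 + 2/5*1/1) = [6/25, 2/5)
  emit 'b', narrow to [0/1, 4/25)

Answer: symbol=b low=0/1 high=2/5
symbol=b low=0/1 high=4/25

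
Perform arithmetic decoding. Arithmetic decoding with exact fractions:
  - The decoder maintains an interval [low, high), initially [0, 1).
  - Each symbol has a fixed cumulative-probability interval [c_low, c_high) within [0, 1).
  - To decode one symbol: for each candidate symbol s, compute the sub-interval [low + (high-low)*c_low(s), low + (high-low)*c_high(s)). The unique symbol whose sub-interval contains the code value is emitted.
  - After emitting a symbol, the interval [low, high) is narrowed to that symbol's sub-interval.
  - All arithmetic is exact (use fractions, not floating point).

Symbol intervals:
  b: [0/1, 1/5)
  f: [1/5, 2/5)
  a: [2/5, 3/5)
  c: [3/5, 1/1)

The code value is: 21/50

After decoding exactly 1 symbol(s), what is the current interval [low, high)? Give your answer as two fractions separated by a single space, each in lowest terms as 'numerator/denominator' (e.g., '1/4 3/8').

Step 1: interval [0/1, 1/1), width = 1/1 - 0/1 = 1/1
  'b': [0/1 + 1/1*0/1, 0/1 + 1/1*1/5) = [0/1, 1/5)
  'f': [0/1 + 1/1*1/5, 0/1 + 1/1*2/5) = [1/5, 2/5)
  'a': [0/1 + 1/1*2/5, 0/1 + 1/1*3/5) = [2/5, 3/5) <- contains code 21/50
  'c': [0/1 + 1/1*3/5, 0/1 + 1/1*1/1) = [3/5, 1/1)
  emit 'a', narrow to [2/5, 3/5)

Answer: 2/5 3/5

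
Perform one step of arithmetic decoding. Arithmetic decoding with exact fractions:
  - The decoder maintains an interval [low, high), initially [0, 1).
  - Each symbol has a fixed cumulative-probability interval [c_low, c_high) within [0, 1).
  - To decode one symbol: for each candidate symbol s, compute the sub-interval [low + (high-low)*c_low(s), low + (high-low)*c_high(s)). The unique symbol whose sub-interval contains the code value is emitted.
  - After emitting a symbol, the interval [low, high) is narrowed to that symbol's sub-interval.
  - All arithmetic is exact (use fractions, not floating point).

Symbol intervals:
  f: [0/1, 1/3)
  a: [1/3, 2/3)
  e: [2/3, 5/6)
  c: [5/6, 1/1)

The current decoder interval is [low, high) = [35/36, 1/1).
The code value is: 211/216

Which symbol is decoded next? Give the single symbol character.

Interval width = high − low = 1/1 − 35/36 = 1/36
Scaled code = (code − low) / width = (211/216 − 35/36) / 1/36 = 1/6
  f: [0/1, 1/3) ← scaled code falls here ✓
  a: [1/3, 2/3) 
  e: [2/3, 5/6) 
  c: [5/6, 1/1) 

Answer: f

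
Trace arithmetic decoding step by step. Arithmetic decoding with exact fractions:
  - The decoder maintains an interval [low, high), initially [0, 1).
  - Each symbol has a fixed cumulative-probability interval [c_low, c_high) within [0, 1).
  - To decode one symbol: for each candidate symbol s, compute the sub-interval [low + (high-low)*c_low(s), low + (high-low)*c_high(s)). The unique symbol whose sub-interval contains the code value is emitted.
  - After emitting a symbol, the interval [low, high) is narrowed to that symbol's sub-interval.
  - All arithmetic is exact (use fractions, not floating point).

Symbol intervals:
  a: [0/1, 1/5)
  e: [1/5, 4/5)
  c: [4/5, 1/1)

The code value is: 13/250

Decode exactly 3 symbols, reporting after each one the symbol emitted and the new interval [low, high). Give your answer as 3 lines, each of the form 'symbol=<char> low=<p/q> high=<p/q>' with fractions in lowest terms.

Step 1: interval [0/1, 1/1), width = 1/1 - 0/1 = 1/1
  'a': [0/1 + 1/1*0/1, 0/1 + 1/1*1/5) = [0/1, 1/5) <- contains code 13/250
  'e': [0/1 + 1/1*1/5, 0/1 + 1/1*4/5) = [1/5, 4/5)
  'c': [0/1 + 1/1*4/5, 0/1 + 1/1*1/1) = [4/5, 1/1)
  emit 'a', narrow to [0/1, 1/5)
Step 2: interval [0/1, 1/5), width = 1/5 - 0/1 = 1/5
  'a': [0/1 + 1/5*0/1, 0/1 + 1/5*1/5) = [0/1, 1/25)
  'e': [0/1 + 1/5*1/5, 0/1 + 1/5*4/5) = [1/25, 4/25) <- contains code 13/250
  'c': [0/1 + 1/5*4/5, 0/1 + 1/5*1/1) = [4/25, 1/5)
  emit 'e', narrow to [1/25, 4/25)
Step 3: interval [1/25, 4/25), width = 4/25 - 1/25 = 3/25
  'a': [1/25 + 3/25*0/1, 1/25 + 3/25*1/5) = [1/25, 8/125) <- contains code 13/250
  'e': [1/25 + 3/25*1/5, 1/25 + 3/25*4/5) = [8/125, 17/125)
  'c': [1/25 + 3/25*4/5, 1/25 + 3/25*1/1) = [17/125, 4/25)
  emit 'a', narrow to [1/25, 8/125)

Answer: symbol=a low=0/1 high=1/5
symbol=e low=1/25 high=4/25
symbol=a low=1/25 high=8/125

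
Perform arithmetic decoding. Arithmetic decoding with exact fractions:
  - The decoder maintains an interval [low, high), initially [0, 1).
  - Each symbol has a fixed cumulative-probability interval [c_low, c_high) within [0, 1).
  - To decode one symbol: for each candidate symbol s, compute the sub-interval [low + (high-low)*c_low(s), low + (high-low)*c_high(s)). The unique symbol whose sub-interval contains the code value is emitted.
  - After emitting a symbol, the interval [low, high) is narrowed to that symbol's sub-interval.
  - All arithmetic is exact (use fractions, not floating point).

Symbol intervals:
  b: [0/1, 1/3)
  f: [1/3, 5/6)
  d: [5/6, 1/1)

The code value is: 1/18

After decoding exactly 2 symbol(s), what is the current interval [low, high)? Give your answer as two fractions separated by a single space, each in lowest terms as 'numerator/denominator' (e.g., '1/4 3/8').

Step 1: interval [0/1, 1/1), width = 1/1 - 0/1 = 1/1
  'b': [0/1 + 1/1*0/1, 0/1 + 1/1*1/3) = [0/1, 1/3) <- contains code 1/18
  'f': [0/1 + 1/1*1/3, 0/1 + 1/1*5/6) = [1/3, 5/6)
  'd': [0/1 + 1/1*5/6, 0/1 + 1/1*1/1) = [5/6, 1/1)
  emit 'b', narrow to [0/1, 1/3)
Step 2: interval [0/1, 1/3), width = 1/3 - 0/1 = 1/3
  'b': [0/1 + 1/3*0/1, 0/1 + 1/3*1/3) = [0/1, 1/9) <- contains code 1/18
  'f': [0/1 + 1/3*1/3, 0/1 + 1/3*5/6) = [1/9, 5/18)
  'd': [0/1 + 1/3*5/6, 0/1 + 1/3*1/1) = [5/18, 1/3)
  emit 'b', narrow to [0/1, 1/9)

Answer: 0/1 1/9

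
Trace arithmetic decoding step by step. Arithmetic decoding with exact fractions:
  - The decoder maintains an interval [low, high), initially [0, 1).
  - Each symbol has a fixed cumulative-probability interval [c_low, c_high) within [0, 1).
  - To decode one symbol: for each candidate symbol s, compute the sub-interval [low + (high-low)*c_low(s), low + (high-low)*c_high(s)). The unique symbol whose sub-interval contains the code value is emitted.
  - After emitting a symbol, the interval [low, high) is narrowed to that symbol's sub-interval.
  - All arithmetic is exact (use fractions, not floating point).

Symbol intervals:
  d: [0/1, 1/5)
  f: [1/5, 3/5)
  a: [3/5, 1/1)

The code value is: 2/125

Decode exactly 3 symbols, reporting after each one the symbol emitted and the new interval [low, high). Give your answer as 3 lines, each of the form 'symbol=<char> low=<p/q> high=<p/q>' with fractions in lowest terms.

Answer: symbol=d low=0/1 high=1/5
symbol=d low=0/1 high=1/25
symbol=f low=1/125 high=3/125

Derivation:
Step 1: interval [0/1, 1/1), width = 1/1 - 0/1 = 1/1
  'd': [0/1 + 1/1*0/1, 0/1 + 1/1*1/5) = [0/1, 1/5) <- contains code 2/125
  'f': [0/1 + 1/1*1/5, 0/1 + 1/1*3/5) = [1/5, 3/5)
  'a': [0/1 + 1/1*3/5, 0/1 + 1/1*1/1) = [3/5, 1/1)
  emit 'd', narrow to [0/1, 1/5)
Step 2: interval [0/1, 1/5), width = 1/5 - 0/1 = 1/5
  'd': [0/1 + 1/5*0/1, 0/1 + 1/5*1/5) = [0/1, 1/25) <- contains code 2/125
  'f': [0/1 + 1/5*1/5, 0/1 + 1/5*3/5) = [1/25, 3/25)
  'a': [0/1 + 1/5*3/5, 0/1 + 1/5*1/1) = [3/25, 1/5)
  emit 'd', narrow to [0/1, 1/25)
Step 3: interval [0/1, 1/25), width = 1/25 - 0/1 = 1/25
  'd': [0/1 + 1/25*0/1, 0/1 + 1/25*1/5) = [0/1, 1/125)
  'f': [0/1 + 1/25*1/5, 0/1 + 1/25*3/5) = [1/125, 3/125) <- contains code 2/125
  'a': [0/1 + 1/25*3/5, 0/1 + 1/25*1/1) = [3/125, 1/25)
  emit 'f', narrow to [1/125, 3/125)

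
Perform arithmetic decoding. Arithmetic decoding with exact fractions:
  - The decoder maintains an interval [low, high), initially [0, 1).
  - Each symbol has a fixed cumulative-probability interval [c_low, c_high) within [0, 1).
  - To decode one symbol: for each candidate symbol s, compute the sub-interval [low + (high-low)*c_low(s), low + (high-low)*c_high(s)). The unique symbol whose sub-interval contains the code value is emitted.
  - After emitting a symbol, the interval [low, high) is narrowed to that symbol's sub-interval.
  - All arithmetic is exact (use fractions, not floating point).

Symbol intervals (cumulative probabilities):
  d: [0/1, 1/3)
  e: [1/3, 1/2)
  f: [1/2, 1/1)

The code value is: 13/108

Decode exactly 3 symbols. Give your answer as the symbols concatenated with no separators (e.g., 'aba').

Answer: ded

Derivation:
Step 1: interval [0/1, 1/1), width = 1/1 - 0/1 = 1/1
  'd': [0/1 + 1/1*0/1, 0/1 + 1/1*1/3) = [0/1, 1/3) <- contains code 13/108
  'e': [0/1 + 1/1*1/3, 0/1 + 1/1*1/2) = [1/3, 1/2)
  'f': [0/1 + 1/1*1/2, 0/1 + 1/1*1/1) = [1/2, 1/1)
  emit 'd', narrow to [0/1, 1/3)
Step 2: interval [0/1, 1/3), width = 1/3 - 0/1 = 1/3
  'd': [0/1 + 1/3*0/1, 0/1 + 1/3*1/3) = [0/1, 1/9)
  'e': [0/1 + 1/3*1/3, 0/1 + 1/3*1/2) = [1/9, 1/6) <- contains code 13/108
  'f': [0/1 + 1/3*1/2, 0/1 + 1/3*1/1) = [1/6, 1/3)
  emit 'e', narrow to [1/9, 1/6)
Step 3: interval [1/9, 1/6), width = 1/6 - 1/9 = 1/18
  'd': [1/9 + 1/18*0/1, 1/9 + 1/18*1/3) = [1/9, 7/54) <- contains code 13/108
  'e': [1/9 + 1/18*1/3, 1/9 + 1/18*1/2) = [7/54, 5/36)
  'f': [1/9 + 1/18*1/2, 1/9 + 1/18*1/1) = [5/36, 1/6)
  emit 'd', narrow to [1/9, 7/54)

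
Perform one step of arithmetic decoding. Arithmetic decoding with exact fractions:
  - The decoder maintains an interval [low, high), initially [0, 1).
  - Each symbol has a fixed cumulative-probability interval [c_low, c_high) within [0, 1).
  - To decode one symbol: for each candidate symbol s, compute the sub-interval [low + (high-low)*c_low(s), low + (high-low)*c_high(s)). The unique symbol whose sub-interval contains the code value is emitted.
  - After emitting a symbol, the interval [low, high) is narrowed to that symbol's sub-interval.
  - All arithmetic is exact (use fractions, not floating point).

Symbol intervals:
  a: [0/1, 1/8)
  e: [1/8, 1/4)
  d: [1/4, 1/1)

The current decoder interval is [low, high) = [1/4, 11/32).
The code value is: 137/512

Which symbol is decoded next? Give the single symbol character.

Interval width = high − low = 11/32 − 1/4 = 3/32
Scaled code = (code − low) / width = (137/512 − 1/4) / 3/32 = 3/16
  a: [0/1, 1/8) 
  e: [1/8, 1/4) ← scaled code falls here ✓
  d: [1/4, 1/1) 

Answer: e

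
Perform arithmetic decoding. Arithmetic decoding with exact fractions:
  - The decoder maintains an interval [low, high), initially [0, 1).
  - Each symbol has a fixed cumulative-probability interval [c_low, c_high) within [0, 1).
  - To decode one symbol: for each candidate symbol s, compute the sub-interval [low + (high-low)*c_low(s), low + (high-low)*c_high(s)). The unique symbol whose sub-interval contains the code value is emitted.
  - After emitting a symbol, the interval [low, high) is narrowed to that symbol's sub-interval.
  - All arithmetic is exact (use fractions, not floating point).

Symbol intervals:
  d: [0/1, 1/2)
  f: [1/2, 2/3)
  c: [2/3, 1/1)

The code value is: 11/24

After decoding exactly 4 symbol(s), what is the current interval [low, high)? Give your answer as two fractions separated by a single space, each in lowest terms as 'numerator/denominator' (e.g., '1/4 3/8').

Step 1: interval [0/1, 1/1), width = 1/1 - 0/1 = 1/1
  'd': [0/1 + 1/1*0/1, 0/1 + 1/1*1/2) = [0/1, 1/2) <- contains code 11/24
  'f': [0/1 + 1/1*1/2, 0/1 + 1/1*2/3) = [1/2, 2/3)
  'c': [0/1 + 1/1*2/3, 0/1 + 1/1*1/1) = [2/3, 1/1)
  emit 'd', narrow to [0/1, 1/2)
Step 2: interval [0/1, 1/2), width = 1/2 - 0/1 = 1/2
  'd': [0/1 + 1/2*0/1, 0/1 + 1/2*1/2) = [0/1, 1/4)
  'f': [0/1 + 1/2*1/2, 0/1 + 1/2*2/3) = [1/4, 1/3)
  'c': [0/1 + 1/2*2/3, 0/1 + 1/2*1/1) = [1/3, 1/2) <- contains code 11/24
  emit 'c', narrow to [1/3, 1/2)
Step 3: interval [1/3, 1/2), width = 1/2 - 1/3 = 1/6
  'd': [1/3 + 1/6*0/1, 1/3 + 1/6*1/2) = [1/3, 5/12)
  'f': [1/3 + 1/6*1/2, 1/3 + 1/6*2/3) = [5/12, 4/9)
  'c': [1/3 + 1/6*2/3, 1/3 + 1/6*1/1) = [4/9, 1/2) <- contains code 11/24
  emit 'c', narrow to [4/9, 1/2)
Step 4: interval [4/9, 1/2), width = 1/2 - 4/9 = 1/18
  'd': [4/9 + 1/18*0/1, 4/9 + 1/18*1/2) = [4/9, 17/36) <- contains code 11/24
  'f': [4/9 + 1/18*1/2, 4/9 + 1/18*2/3) = [17/36, 13/27)
  'c': [4/9 + 1/18*2/3, 4/9 + 1/18*1/1) = [13/27, 1/2)
  emit 'd', narrow to [4/9, 17/36)

Answer: 4/9 17/36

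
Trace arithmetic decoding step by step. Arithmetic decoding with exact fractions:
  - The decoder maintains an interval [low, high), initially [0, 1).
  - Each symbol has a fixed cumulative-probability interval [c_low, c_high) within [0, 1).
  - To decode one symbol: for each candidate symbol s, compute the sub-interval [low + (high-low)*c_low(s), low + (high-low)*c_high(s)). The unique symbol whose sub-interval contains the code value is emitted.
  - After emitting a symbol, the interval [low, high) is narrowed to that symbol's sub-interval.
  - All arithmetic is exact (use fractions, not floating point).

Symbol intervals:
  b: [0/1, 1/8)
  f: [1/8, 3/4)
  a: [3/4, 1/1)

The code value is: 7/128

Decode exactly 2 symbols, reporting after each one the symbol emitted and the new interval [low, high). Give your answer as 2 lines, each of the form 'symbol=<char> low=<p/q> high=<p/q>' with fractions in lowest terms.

Answer: symbol=b low=0/1 high=1/8
symbol=f low=1/64 high=3/32

Derivation:
Step 1: interval [0/1, 1/1), width = 1/1 - 0/1 = 1/1
  'b': [0/1 + 1/1*0/1, 0/1 + 1/1*1/8) = [0/1, 1/8) <- contains code 7/128
  'f': [0/1 + 1/1*1/8, 0/1 + 1/1*3/4) = [1/8, 3/4)
  'a': [0/1 + 1/1*3/4, 0/1 + 1/1*1/1) = [3/4, 1/1)
  emit 'b', narrow to [0/1, 1/8)
Step 2: interval [0/1, 1/8), width = 1/8 - 0/1 = 1/8
  'b': [0/1 + 1/8*0/1, 0/1 + 1/8*1/8) = [0/1, 1/64)
  'f': [0/1 + 1/8*1/8, 0/1 + 1/8*3/4) = [1/64, 3/32) <- contains code 7/128
  'a': [0/1 + 1/8*3/4, 0/1 + 1/8*1/1) = [3/32, 1/8)
  emit 'f', narrow to [1/64, 3/32)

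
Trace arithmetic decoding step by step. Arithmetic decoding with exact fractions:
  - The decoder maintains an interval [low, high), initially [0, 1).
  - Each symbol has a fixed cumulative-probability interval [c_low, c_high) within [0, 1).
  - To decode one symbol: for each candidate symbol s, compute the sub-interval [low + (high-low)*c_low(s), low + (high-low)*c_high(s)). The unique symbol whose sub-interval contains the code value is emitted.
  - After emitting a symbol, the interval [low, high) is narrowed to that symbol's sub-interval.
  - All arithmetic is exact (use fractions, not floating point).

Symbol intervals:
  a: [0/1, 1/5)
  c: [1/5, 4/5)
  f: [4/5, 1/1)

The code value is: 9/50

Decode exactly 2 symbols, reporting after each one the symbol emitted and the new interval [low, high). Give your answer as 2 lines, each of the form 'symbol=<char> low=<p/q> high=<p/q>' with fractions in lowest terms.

Step 1: interval [0/1, 1/1), width = 1/1 - 0/1 = 1/1
  'a': [0/1 + 1/1*0/1, 0/1 + 1/1*1/5) = [0/1, 1/5) <- contains code 9/50
  'c': [0/1 + 1/1*1/5, 0/1 + 1/1*4/5) = [1/5, 4/5)
  'f': [0/1 + 1/1*4/5, 0/1 + 1/1*1/1) = [4/5, 1/1)
  emit 'a', narrow to [0/1, 1/5)
Step 2: interval [0/1, 1/5), width = 1/5 - 0/1 = 1/5
  'a': [0/1 + 1/5*0/1, 0/1 + 1/5*1/5) = [0/1, 1/25)
  'c': [0/1 + 1/5*1/5, 0/1 + 1/5*4/5) = [1/25, 4/25)
  'f': [0/1 + 1/5*4/5, 0/1 + 1/5*1/1) = [4/25, 1/5) <- contains code 9/50
  emit 'f', narrow to [4/25, 1/5)

Answer: symbol=a low=0/1 high=1/5
symbol=f low=4/25 high=1/5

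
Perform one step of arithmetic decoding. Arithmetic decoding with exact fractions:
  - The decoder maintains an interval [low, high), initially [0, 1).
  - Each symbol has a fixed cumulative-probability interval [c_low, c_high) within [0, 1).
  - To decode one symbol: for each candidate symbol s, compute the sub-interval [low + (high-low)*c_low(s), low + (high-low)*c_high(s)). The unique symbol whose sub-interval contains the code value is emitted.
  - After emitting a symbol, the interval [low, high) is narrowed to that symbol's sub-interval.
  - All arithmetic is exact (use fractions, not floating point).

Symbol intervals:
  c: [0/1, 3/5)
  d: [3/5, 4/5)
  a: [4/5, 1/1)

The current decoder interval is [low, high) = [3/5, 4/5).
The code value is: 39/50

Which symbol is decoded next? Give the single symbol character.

Answer: a

Derivation:
Interval width = high − low = 4/5 − 3/5 = 1/5
Scaled code = (code − low) / width = (39/50 − 3/5) / 1/5 = 9/10
  c: [0/1, 3/5) 
  d: [3/5, 4/5) 
  a: [4/5, 1/1) ← scaled code falls here ✓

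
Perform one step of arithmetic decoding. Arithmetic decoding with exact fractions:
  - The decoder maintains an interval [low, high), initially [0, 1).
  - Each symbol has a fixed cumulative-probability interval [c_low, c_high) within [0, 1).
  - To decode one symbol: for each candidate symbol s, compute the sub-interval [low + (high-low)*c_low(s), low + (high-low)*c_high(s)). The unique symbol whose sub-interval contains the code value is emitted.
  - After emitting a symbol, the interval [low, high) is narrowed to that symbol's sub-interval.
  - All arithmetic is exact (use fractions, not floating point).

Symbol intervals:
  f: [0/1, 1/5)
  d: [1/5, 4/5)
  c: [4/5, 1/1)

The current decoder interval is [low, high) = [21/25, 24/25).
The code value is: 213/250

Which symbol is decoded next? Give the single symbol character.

Answer: f

Derivation:
Interval width = high − low = 24/25 − 21/25 = 3/25
Scaled code = (code − low) / width = (213/250 − 21/25) / 3/25 = 1/10
  f: [0/1, 1/5) ← scaled code falls here ✓
  d: [1/5, 4/5) 
  c: [4/5, 1/1) 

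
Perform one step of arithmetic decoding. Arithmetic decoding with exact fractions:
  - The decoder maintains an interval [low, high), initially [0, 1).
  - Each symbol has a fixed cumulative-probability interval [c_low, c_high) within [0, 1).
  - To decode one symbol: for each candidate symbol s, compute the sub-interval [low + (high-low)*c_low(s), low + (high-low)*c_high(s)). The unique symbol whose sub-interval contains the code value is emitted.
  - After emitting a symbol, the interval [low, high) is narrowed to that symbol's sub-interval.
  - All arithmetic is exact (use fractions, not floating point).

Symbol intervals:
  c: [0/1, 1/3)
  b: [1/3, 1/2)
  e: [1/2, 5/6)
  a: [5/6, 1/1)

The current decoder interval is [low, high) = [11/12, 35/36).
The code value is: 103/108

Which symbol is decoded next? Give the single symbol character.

Answer: e

Derivation:
Interval width = high − low = 35/36 − 11/12 = 1/18
Scaled code = (code − low) / width = (103/108 − 11/12) / 1/18 = 2/3
  c: [0/1, 1/3) 
  b: [1/3, 1/2) 
  e: [1/2, 5/6) ← scaled code falls here ✓
  a: [5/6, 1/1) 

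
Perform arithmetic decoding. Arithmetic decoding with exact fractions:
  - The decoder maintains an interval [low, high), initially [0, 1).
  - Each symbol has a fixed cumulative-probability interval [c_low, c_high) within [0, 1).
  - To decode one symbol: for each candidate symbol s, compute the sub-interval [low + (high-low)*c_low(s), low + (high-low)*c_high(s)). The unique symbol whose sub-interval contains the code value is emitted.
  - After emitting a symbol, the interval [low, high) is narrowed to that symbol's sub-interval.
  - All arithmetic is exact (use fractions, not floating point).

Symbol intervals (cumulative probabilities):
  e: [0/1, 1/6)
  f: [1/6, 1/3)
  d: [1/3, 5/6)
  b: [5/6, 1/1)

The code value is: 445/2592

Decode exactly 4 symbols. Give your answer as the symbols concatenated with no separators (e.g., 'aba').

Step 1: interval [0/1, 1/1), width = 1/1 - 0/1 = 1/1
  'e': [0/1 + 1/1*0/1, 0/1 + 1/1*1/6) = [0/1, 1/6)
  'f': [0/1 + 1/1*1/6, 0/1 + 1/1*1/3) = [1/6, 1/3) <- contains code 445/2592
  'd': [0/1 + 1/1*1/3, 0/1 + 1/1*5/6) = [1/3, 5/6)
  'b': [0/1 + 1/1*5/6, 0/1 + 1/1*1/1) = [5/6, 1/1)
  emit 'f', narrow to [1/6, 1/3)
Step 2: interval [1/6, 1/3), width = 1/3 - 1/6 = 1/6
  'e': [1/6 + 1/6*0/1, 1/6 + 1/6*1/6) = [1/6, 7/36) <- contains code 445/2592
  'f': [1/6 + 1/6*1/6, 1/6 + 1/6*1/3) = [7/36, 2/9)
  'd': [1/6 + 1/6*1/3, 1/6 + 1/6*5/6) = [2/9, 11/36)
  'b': [1/6 + 1/6*5/6, 1/6 + 1/6*1/1) = [11/36, 1/3)
  emit 'e', narrow to [1/6, 7/36)
Step 3: interval [1/6, 7/36), width = 7/36 - 1/6 = 1/36
  'e': [1/6 + 1/36*0/1, 1/6 + 1/36*1/6) = [1/6, 37/216)
  'f': [1/6 + 1/36*1/6, 1/6 + 1/36*1/3) = [37/216, 19/108) <- contains code 445/2592
  'd': [1/6 + 1/36*1/3, 1/6 + 1/36*5/6) = [19/108, 41/216)
  'b': [1/6 + 1/36*5/6, 1/6 + 1/36*1/1) = [41/216, 7/36)
  emit 'f', narrow to [37/216, 19/108)
Step 4: interval [37/216, 19/108), width = 19/108 - 37/216 = 1/216
  'e': [37/216 + 1/216*0/1, 37/216 + 1/216*1/6) = [37/216, 223/1296) <- contains code 445/2592
  'f': [37/216 + 1/216*1/6, 37/216 + 1/216*1/3) = [223/1296, 14/81)
  'd': [37/216 + 1/216*1/3, 37/216 + 1/216*5/6) = [14/81, 227/1296)
  'b': [37/216 + 1/216*5/6, 37/216 + 1/216*1/1) = [227/1296, 19/108)
  emit 'e', narrow to [37/216, 223/1296)

Answer: fefe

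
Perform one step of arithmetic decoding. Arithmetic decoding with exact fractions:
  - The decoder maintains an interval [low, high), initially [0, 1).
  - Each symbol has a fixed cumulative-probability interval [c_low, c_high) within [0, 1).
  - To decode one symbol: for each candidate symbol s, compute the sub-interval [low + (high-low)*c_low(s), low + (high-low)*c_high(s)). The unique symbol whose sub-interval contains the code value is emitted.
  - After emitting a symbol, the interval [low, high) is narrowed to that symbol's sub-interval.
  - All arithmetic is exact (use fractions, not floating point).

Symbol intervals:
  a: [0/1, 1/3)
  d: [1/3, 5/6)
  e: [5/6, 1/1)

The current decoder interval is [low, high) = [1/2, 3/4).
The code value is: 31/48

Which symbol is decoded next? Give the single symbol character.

Answer: d

Derivation:
Interval width = high − low = 3/4 − 1/2 = 1/4
Scaled code = (code − low) / width = (31/48 − 1/2) / 1/4 = 7/12
  a: [0/1, 1/3) 
  d: [1/3, 5/6) ← scaled code falls here ✓
  e: [5/6, 1/1) 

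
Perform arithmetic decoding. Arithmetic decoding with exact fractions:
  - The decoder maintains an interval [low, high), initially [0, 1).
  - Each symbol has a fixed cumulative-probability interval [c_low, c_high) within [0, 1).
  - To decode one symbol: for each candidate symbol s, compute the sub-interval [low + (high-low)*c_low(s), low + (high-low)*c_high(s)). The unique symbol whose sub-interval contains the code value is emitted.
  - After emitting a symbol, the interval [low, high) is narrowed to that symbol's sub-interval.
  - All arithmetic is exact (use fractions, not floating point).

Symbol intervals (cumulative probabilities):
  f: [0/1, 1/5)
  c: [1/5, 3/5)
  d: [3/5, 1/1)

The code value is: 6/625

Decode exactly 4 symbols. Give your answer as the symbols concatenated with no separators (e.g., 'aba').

Step 1: interval [0/1, 1/1), width = 1/1 - 0/1 = 1/1
  'f': [0/1 + 1/1*0/1, 0/1 + 1/1*1/5) = [0/1, 1/5) <- contains code 6/625
  'c': [0/1 + 1/1*1/5, 0/1 + 1/1*3/5) = [1/5, 3/5)
  'd': [0/1 + 1/1*3/5, 0/1 + 1/1*1/1) = [3/5, 1/1)
  emit 'f', narrow to [0/1, 1/5)
Step 2: interval [0/1, 1/5), width = 1/5 - 0/1 = 1/5
  'f': [0/1 + 1/5*0/1, 0/1 + 1/5*1/5) = [0/1, 1/25) <- contains code 6/625
  'c': [0/1 + 1/5*1/5, 0/1 + 1/5*3/5) = [1/25, 3/25)
  'd': [0/1 + 1/5*3/5, 0/1 + 1/5*1/1) = [3/25, 1/5)
  emit 'f', narrow to [0/1, 1/25)
Step 3: interval [0/1, 1/25), width = 1/25 - 0/1 = 1/25
  'f': [0/1 + 1/25*0/1, 0/1 + 1/25*1/5) = [0/1, 1/125)
  'c': [0/1 + 1/25*1/5, 0/1 + 1/25*3/5) = [1/125, 3/125) <- contains code 6/625
  'd': [0/1 + 1/25*3/5, 0/1 + 1/25*1/1) = [3/125, 1/25)
  emit 'c', narrow to [1/125, 3/125)
Step 4: interval [1/125, 3/125), width = 3/125 - 1/125 = 2/125
  'f': [1/125 + 2/125*0/1, 1/125 + 2/125*1/5) = [1/125, 7/625) <- contains code 6/625
  'c': [1/125 + 2/125*1/5, 1/125 + 2/125*3/5) = [7/625, 11/625)
  'd': [1/125 + 2/125*3/5, 1/125 + 2/125*1/1) = [11/625, 3/125)
  emit 'f', narrow to [1/125, 7/625)

Answer: ffcf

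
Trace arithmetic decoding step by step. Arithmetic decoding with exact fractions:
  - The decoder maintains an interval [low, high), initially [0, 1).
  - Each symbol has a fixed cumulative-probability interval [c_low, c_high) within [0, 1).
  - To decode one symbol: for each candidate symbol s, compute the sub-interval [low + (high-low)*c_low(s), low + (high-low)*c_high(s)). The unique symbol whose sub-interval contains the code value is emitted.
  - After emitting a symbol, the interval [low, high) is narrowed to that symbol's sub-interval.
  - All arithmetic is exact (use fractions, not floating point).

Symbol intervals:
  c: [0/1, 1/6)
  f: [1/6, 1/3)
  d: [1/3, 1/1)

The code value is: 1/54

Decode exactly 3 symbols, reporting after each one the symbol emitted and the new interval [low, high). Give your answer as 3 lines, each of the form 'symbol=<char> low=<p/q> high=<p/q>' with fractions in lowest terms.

Step 1: interval [0/1, 1/1), width = 1/1 - 0/1 = 1/1
  'c': [0/1 + 1/1*0/1, 0/1 + 1/1*1/6) = [0/1, 1/6) <- contains code 1/54
  'f': [0/1 + 1/1*1/6, 0/1 + 1/1*1/3) = [1/6, 1/3)
  'd': [0/1 + 1/1*1/3, 0/1 + 1/1*1/1) = [1/3, 1/1)
  emit 'c', narrow to [0/1, 1/6)
Step 2: interval [0/1, 1/6), width = 1/6 - 0/1 = 1/6
  'c': [0/1 + 1/6*0/1, 0/1 + 1/6*1/6) = [0/1, 1/36) <- contains code 1/54
  'f': [0/1 + 1/6*1/6, 0/1 + 1/6*1/3) = [1/36, 1/18)
  'd': [0/1 + 1/6*1/3, 0/1 + 1/6*1/1) = [1/18, 1/6)
  emit 'c', narrow to [0/1, 1/36)
Step 3: interval [0/1, 1/36), width = 1/36 - 0/1 = 1/36
  'c': [0/1 + 1/36*0/1, 0/1 + 1/36*1/6) = [0/1, 1/216)
  'f': [0/1 + 1/36*1/6, 0/1 + 1/36*1/3) = [1/216, 1/108)
  'd': [0/1 + 1/36*1/3, 0/1 + 1/36*1/1) = [1/108, 1/36) <- contains code 1/54
  emit 'd', narrow to [1/108, 1/36)

Answer: symbol=c low=0/1 high=1/6
symbol=c low=0/1 high=1/36
symbol=d low=1/108 high=1/36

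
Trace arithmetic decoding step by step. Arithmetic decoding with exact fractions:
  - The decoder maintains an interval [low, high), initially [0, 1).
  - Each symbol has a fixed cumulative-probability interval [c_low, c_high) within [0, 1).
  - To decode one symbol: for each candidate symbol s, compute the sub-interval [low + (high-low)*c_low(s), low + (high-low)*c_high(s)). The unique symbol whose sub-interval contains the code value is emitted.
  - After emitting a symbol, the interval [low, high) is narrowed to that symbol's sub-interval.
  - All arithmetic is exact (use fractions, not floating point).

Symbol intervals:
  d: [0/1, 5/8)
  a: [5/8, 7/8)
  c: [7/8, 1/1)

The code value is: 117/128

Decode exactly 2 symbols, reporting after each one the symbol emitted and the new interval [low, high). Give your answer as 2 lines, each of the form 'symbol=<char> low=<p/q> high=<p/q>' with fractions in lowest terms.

Step 1: interval [0/1, 1/1), width = 1/1 - 0/1 = 1/1
  'd': [0/1 + 1/1*0/1, 0/1 + 1/1*5/8) = [0/1, 5/8)
  'a': [0/1 + 1/1*5/8, 0/1 + 1/1*7/8) = [5/8, 7/8)
  'c': [0/1 + 1/1*7/8, 0/1 + 1/1*1/1) = [7/8, 1/1) <- contains code 117/128
  emit 'c', narrow to [7/8, 1/1)
Step 2: interval [7/8, 1/1), width = 1/1 - 7/8 = 1/8
  'd': [7/8 + 1/8*0/1, 7/8 + 1/8*5/8) = [7/8, 61/64) <- contains code 117/128
  'a': [7/8 + 1/8*5/8, 7/8 + 1/8*7/8) = [61/64, 63/64)
  'c': [7/8 + 1/8*7/8, 7/8 + 1/8*1/1) = [63/64, 1/1)
  emit 'd', narrow to [7/8, 61/64)

Answer: symbol=c low=7/8 high=1/1
symbol=d low=7/8 high=61/64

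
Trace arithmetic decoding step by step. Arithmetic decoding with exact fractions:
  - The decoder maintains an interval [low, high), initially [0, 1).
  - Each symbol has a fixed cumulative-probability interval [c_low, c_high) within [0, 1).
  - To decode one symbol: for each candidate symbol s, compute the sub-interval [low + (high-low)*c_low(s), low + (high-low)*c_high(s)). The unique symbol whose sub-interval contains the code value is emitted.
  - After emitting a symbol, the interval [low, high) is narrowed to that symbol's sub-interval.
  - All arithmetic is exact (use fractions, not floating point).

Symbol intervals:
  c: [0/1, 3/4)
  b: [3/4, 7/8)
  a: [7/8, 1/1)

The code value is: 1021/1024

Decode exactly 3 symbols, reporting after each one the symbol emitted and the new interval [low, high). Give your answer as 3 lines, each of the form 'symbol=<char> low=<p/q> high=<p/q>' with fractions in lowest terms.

Step 1: interval [0/1, 1/1), width = 1/1 - 0/1 = 1/1
  'c': [0/1 + 1/1*0/1, 0/1 + 1/1*3/4) = [0/1, 3/4)
  'b': [0/1 + 1/1*3/4, 0/1 + 1/1*7/8) = [3/4, 7/8)
  'a': [0/1 + 1/1*7/8, 0/1 + 1/1*1/1) = [7/8, 1/1) <- contains code 1021/1024
  emit 'a', narrow to [7/8, 1/1)
Step 2: interval [7/8, 1/1), width = 1/1 - 7/8 = 1/8
  'c': [7/8 + 1/8*0/1, 7/8 + 1/8*3/4) = [7/8, 31/32)
  'b': [7/8 + 1/8*3/4, 7/8 + 1/8*7/8) = [31/32, 63/64)
  'a': [7/8 + 1/8*7/8, 7/8 + 1/8*1/1) = [63/64, 1/1) <- contains code 1021/1024
  emit 'a', narrow to [63/64, 1/1)
Step 3: interval [63/64, 1/1), width = 1/1 - 63/64 = 1/64
  'c': [63/64 + 1/64*0/1, 63/64 + 1/64*3/4) = [63/64, 255/256)
  'b': [63/64 + 1/64*3/4, 63/64 + 1/64*7/8) = [255/256, 511/512) <- contains code 1021/1024
  'a': [63/64 + 1/64*7/8, 63/64 + 1/64*1/1) = [511/512, 1/1)
  emit 'b', narrow to [255/256, 511/512)

Answer: symbol=a low=7/8 high=1/1
symbol=a low=63/64 high=1/1
symbol=b low=255/256 high=511/512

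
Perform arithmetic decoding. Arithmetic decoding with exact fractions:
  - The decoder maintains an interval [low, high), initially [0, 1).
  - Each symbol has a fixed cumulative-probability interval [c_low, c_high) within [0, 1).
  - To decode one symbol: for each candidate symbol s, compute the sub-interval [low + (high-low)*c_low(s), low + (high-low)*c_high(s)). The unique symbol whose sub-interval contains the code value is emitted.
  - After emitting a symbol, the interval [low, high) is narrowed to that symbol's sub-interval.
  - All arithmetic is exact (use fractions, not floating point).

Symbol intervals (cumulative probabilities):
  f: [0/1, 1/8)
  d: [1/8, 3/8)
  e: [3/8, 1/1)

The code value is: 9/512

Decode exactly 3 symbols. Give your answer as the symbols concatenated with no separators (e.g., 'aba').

Step 1: interval [0/1, 1/1), width = 1/1 - 0/1 = 1/1
  'f': [0/1 + 1/1*0/1, 0/1 + 1/1*1/8) = [0/1, 1/8) <- contains code 9/512
  'd': [0/1 + 1/1*1/8, 0/1 + 1/1*3/8) = [1/8, 3/8)
  'e': [0/1 + 1/1*3/8, 0/1 + 1/1*1/1) = [3/8, 1/1)
  emit 'f', narrow to [0/1, 1/8)
Step 2: interval [0/1, 1/8), width = 1/8 - 0/1 = 1/8
  'f': [0/1 + 1/8*0/1, 0/1 + 1/8*1/8) = [0/1, 1/64)
  'd': [0/1 + 1/8*1/8, 0/1 + 1/8*3/8) = [1/64, 3/64) <- contains code 9/512
  'e': [0/1 + 1/8*3/8, 0/1 + 1/8*1/1) = [3/64, 1/8)
  emit 'd', narrow to [1/64, 3/64)
Step 3: interval [1/64, 3/64), width = 3/64 - 1/64 = 1/32
  'f': [1/64 + 1/32*0/1, 1/64 + 1/32*1/8) = [1/64, 5/256) <- contains code 9/512
  'd': [1/64 + 1/32*1/8, 1/64 + 1/32*3/8) = [5/256, 7/256)
  'e': [1/64 + 1/32*3/8, 1/64 + 1/32*1/1) = [7/256, 3/64)
  emit 'f', narrow to [1/64, 5/256)

Answer: fdf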